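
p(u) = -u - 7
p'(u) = -1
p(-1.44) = -5.56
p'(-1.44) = -1.00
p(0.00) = -7.00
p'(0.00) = -1.00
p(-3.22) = -3.78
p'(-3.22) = -1.00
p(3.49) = -10.49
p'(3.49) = -1.00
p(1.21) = -8.21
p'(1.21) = -1.00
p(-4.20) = -2.80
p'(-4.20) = -1.00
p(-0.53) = -6.47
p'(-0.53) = -1.00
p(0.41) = -7.41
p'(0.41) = -1.00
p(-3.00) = -4.00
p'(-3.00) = -1.00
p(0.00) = -7.00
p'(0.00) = -1.00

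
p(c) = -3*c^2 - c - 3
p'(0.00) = -1.00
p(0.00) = -3.00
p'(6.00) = -37.00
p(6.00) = -117.00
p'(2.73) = -17.38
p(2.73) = -28.09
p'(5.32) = -32.92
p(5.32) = -93.23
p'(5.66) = -34.96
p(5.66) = -104.77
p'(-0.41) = 1.46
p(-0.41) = -3.09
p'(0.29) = -2.74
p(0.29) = -3.54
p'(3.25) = -20.50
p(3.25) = -37.94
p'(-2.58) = 14.48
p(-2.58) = -20.39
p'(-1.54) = 8.24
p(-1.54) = -8.57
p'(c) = -6*c - 1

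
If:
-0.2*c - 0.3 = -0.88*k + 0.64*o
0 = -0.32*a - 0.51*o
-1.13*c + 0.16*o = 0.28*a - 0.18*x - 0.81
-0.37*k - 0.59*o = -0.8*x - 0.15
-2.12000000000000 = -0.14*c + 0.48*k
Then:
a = 11.03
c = -4.25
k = -5.66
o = -6.92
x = -7.91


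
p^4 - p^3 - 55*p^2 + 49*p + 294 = (p - 7)*(p - 3)*(p + 2)*(p + 7)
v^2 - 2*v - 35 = (v - 7)*(v + 5)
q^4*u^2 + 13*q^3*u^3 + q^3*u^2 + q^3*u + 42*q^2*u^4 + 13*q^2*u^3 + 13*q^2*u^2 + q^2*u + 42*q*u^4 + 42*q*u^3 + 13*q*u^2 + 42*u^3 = (q + 6*u)*(q + 7*u)*(q*u + 1)*(q*u + u)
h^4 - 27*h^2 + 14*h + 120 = (h - 4)*(h - 3)*(h + 2)*(h + 5)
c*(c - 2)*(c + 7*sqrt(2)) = c^3 - 2*c^2 + 7*sqrt(2)*c^2 - 14*sqrt(2)*c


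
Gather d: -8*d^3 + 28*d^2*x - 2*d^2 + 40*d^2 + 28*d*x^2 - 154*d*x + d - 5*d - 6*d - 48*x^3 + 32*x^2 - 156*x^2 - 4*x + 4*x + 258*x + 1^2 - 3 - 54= -8*d^3 + d^2*(28*x + 38) + d*(28*x^2 - 154*x - 10) - 48*x^3 - 124*x^2 + 258*x - 56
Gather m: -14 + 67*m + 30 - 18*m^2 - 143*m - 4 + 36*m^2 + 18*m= 18*m^2 - 58*m + 12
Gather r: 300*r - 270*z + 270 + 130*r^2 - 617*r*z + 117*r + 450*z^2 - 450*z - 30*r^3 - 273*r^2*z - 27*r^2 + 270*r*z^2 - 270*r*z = -30*r^3 + r^2*(103 - 273*z) + r*(270*z^2 - 887*z + 417) + 450*z^2 - 720*z + 270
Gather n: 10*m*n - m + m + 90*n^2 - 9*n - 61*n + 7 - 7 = 90*n^2 + n*(10*m - 70)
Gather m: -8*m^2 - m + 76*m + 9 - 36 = -8*m^2 + 75*m - 27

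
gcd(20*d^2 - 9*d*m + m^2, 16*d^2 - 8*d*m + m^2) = 4*d - m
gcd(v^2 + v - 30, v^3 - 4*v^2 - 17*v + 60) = v - 5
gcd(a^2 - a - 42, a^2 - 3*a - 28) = a - 7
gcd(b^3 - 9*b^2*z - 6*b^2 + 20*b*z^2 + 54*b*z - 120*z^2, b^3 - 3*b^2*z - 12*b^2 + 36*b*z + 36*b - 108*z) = b - 6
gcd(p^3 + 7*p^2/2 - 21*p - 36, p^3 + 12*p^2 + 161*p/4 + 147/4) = p + 3/2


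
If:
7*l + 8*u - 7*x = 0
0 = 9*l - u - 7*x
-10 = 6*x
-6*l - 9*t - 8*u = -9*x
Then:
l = -105/79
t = -1105/2133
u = -70/237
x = -5/3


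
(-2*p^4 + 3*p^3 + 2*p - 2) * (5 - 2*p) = 4*p^5 - 16*p^4 + 15*p^3 - 4*p^2 + 14*p - 10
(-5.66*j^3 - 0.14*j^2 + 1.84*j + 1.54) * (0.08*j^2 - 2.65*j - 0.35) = -0.4528*j^5 + 14.9878*j^4 + 2.4992*j^3 - 4.7038*j^2 - 4.725*j - 0.539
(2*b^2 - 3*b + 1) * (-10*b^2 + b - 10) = -20*b^4 + 32*b^3 - 33*b^2 + 31*b - 10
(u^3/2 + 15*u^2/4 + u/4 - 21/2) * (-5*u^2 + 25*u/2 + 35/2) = -5*u^5/2 - 25*u^4/2 + 435*u^3/8 + 485*u^2/4 - 1015*u/8 - 735/4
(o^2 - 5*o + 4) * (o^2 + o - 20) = o^4 - 4*o^3 - 21*o^2 + 104*o - 80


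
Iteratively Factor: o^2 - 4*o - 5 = (o + 1)*(o - 5)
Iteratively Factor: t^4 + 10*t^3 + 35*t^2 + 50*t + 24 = (t + 2)*(t^3 + 8*t^2 + 19*t + 12) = (t + 1)*(t + 2)*(t^2 + 7*t + 12) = (t + 1)*(t + 2)*(t + 3)*(t + 4)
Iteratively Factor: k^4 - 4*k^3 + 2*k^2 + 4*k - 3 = (k - 1)*(k^3 - 3*k^2 - k + 3) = (k - 1)^2*(k^2 - 2*k - 3) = (k - 3)*(k - 1)^2*(k + 1)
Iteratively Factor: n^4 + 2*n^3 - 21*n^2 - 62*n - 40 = (n - 5)*(n^3 + 7*n^2 + 14*n + 8) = (n - 5)*(n + 4)*(n^2 + 3*n + 2) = (n - 5)*(n + 1)*(n + 4)*(n + 2)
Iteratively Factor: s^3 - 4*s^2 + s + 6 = (s - 3)*(s^2 - s - 2) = (s - 3)*(s - 2)*(s + 1)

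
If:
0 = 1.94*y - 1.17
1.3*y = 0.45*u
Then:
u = 1.74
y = 0.60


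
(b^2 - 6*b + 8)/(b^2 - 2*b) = (b - 4)/b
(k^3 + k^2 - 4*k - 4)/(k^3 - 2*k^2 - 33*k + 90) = (k^3 + k^2 - 4*k - 4)/(k^3 - 2*k^2 - 33*k + 90)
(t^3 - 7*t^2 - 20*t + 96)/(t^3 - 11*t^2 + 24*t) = (t + 4)/t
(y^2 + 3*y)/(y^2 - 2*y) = (y + 3)/(y - 2)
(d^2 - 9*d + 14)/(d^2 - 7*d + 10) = (d - 7)/(d - 5)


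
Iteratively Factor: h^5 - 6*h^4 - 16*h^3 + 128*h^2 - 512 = (h - 4)*(h^4 - 2*h^3 - 24*h^2 + 32*h + 128) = (h - 4)*(h + 2)*(h^3 - 4*h^2 - 16*h + 64) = (h - 4)^2*(h + 2)*(h^2 - 16) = (h - 4)^3*(h + 2)*(h + 4)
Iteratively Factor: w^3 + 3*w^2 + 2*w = (w + 2)*(w^2 + w) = (w + 1)*(w + 2)*(w)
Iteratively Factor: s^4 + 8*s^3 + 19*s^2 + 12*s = (s + 4)*(s^3 + 4*s^2 + 3*s) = s*(s + 4)*(s^2 + 4*s + 3) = s*(s + 1)*(s + 4)*(s + 3)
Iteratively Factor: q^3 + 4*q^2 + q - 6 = (q + 3)*(q^2 + q - 2) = (q - 1)*(q + 3)*(q + 2)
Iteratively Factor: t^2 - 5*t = (t - 5)*(t)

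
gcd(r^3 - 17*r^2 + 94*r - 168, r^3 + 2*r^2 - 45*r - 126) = r - 7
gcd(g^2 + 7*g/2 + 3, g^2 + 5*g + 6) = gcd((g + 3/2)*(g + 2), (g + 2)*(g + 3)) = g + 2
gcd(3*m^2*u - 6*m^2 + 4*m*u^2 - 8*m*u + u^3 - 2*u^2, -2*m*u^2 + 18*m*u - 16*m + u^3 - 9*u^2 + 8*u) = 1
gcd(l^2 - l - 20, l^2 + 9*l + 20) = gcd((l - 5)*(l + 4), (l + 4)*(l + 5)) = l + 4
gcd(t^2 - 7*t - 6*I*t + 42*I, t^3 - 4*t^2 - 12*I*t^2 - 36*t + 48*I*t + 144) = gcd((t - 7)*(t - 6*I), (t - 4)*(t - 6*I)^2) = t - 6*I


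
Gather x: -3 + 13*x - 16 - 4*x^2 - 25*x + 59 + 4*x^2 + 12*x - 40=0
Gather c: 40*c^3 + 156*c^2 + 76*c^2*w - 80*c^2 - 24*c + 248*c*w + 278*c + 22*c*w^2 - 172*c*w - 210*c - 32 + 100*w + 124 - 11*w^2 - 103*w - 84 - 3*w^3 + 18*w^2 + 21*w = 40*c^3 + c^2*(76*w + 76) + c*(22*w^2 + 76*w + 44) - 3*w^3 + 7*w^2 + 18*w + 8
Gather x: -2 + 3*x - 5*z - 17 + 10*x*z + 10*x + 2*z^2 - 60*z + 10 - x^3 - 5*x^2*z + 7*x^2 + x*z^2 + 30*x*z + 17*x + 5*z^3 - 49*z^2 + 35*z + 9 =-x^3 + x^2*(7 - 5*z) + x*(z^2 + 40*z + 30) + 5*z^3 - 47*z^2 - 30*z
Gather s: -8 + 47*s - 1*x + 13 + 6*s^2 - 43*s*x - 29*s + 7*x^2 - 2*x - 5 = 6*s^2 + s*(18 - 43*x) + 7*x^2 - 3*x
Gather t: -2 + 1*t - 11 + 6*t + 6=7*t - 7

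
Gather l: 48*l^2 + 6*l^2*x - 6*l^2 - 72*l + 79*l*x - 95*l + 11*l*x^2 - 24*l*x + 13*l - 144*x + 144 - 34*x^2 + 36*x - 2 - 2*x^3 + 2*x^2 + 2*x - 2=l^2*(6*x + 42) + l*(11*x^2 + 55*x - 154) - 2*x^3 - 32*x^2 - 106*x + 140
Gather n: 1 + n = n + 1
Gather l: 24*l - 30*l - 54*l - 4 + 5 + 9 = 10 - 60*l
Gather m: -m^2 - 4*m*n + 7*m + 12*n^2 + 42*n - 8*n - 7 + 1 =-m^2 + m*(7 - 4*n) + 12*n^2 + 34*n - 6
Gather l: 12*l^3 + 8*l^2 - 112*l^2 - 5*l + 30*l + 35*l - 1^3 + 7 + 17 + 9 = 12*l^3 - 104*l^2 + 60*l + 32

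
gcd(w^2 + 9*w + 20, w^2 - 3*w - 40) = w + 5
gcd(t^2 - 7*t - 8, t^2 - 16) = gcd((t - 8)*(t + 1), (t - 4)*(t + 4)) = 1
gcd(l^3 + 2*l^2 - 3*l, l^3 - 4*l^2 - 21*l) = l^2 + 3*l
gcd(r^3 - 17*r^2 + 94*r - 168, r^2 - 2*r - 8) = r - 4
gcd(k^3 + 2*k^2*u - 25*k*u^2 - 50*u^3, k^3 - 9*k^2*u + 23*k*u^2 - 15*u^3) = -k + 5*u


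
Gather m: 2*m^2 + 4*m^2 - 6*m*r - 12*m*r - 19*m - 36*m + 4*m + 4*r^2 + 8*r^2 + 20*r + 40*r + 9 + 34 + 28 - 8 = 6*m^2 + m*(-18*r - 51) + 12*r^2 + 60*r + 63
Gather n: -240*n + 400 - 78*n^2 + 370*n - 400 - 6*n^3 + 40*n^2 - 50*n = -6*n^3 - 38*n^2 + 80*n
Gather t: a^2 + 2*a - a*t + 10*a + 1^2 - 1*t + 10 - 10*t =a^2 + 12*a + t*(-a - 11) + 11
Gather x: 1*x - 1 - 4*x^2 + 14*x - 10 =-4*x^2 + 15*x - 11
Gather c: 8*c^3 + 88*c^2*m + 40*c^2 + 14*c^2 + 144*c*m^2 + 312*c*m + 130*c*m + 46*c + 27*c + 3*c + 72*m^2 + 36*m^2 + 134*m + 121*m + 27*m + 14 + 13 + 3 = 8*c^3 + c^2*(88*m + 54) + c*(144*m^2 + 442*m + 76) + 108*m^2 + 282*m + 30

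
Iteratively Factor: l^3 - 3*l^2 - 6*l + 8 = (l - 1)*(l^2 - 2*l - 8) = (l - 1)*(l + 2)*(l - 4)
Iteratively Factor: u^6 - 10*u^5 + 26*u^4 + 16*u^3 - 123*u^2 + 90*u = (u)*(u^5 - 10*u^4 + 26*u^3 + 16*u^2 - 123*u + 90) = u*(u + 2)*(u^4 - 12*u^3 + 50*u^2 - 84*u + 45) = u*(u - 5)*(u + 2)*(u^3 - 7*u^2 + 15*u - 9) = u*(u - 5)*(u - 3)*(u + 2)*(u^2 - 4*u + 3) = u*(u - 5)*(u - 3)*(u - 1)*(u + 2)*(u - 3)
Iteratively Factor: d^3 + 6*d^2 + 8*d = (d)*(d^2 + 6*d + 8) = d*(d + 4)*(d + 2)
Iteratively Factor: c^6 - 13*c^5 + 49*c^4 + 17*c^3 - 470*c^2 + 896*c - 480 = (c - 4)*(c^5 - 9*c^4 + 13*c^3 + 69*c^2 - 194*c + 120) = (c - 4)*(c - 1)*(c^4 - 8*c^3 + 5*c^2 + 74*c - 120) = (c - 4)*(c - 2)*(c - 1)*(c^3 - 6*c^2 - 7*c + 60) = (c - 4)*(c - 2)*(c - 1)*(c + 3)*(c^2 - 9*c + 20) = (c - 5)*(c - 4)*(c - 2)*(c - 1)*(c + 3)*(c - 4)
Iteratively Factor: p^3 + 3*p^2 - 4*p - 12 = (p - 2)*(p^2 + 5*p + 6) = (p - 2)*(p + 3)*(p + 2)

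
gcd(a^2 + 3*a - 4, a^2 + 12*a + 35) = 1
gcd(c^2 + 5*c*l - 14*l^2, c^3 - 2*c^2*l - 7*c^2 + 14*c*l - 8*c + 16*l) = c - 2*l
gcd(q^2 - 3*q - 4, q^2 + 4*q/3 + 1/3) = q + 1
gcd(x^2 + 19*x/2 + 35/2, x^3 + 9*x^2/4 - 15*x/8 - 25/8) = x + 5/2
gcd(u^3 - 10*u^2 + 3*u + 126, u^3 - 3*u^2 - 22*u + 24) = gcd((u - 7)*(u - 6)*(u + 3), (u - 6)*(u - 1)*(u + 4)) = u - 6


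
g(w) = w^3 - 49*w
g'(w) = 3*w^2 - 49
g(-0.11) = 5.39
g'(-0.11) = -48.96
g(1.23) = -58.41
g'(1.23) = -44.46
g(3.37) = -126.86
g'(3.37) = -14.93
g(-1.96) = 88.51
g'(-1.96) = -37.48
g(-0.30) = 14.67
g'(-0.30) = -48.73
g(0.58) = -28.22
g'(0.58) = -47.99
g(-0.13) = 6.37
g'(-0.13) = -48.95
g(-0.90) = 43.37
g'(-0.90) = -46.57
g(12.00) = 1140.00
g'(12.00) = 383.00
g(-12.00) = -1140.00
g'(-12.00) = 383.00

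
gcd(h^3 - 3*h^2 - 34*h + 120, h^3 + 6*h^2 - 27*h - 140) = h - 5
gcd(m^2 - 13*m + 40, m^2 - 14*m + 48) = m - 8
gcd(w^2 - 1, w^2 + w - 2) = w - 1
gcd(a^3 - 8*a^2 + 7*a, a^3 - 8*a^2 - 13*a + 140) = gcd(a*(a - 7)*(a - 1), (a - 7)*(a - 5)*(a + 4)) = a - 7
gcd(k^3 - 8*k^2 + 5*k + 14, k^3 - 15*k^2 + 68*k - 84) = k^2 - 9*k + 14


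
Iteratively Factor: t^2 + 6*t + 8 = (t + 2)*(t + 4)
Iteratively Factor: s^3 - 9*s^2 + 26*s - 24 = (s - 3)*(s^2 - 6*s + 8) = (s - 3)*(s - 2)*(s - 4)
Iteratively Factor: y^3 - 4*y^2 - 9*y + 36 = (y - 3)*(y^2 - y - 12) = (y - 3)*(y + 3)*(y - 4)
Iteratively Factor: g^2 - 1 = (g + 1)*(g - 1)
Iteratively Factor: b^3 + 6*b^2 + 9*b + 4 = (b + 1)*(b^2 + 5*b + 4) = (b + 1)*(b + 4)*(b + 1)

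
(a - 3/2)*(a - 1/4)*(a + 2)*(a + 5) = a^4 + 21*a^3/4 - 15*a^2/8 - 119*a/8 + 15/4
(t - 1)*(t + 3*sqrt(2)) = t^2 - t + 3*sqrt(2)*t - 3*sqrt(2)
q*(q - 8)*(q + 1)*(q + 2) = q^4 - 5*q^3 - 22*q^2 - 16*q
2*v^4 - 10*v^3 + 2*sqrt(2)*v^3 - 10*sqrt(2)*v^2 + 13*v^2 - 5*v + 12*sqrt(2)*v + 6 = (v - 3)*(v - 2)*(sqrt(2)*v + 1)^2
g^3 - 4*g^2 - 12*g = g*(g - 6)*(g + 2)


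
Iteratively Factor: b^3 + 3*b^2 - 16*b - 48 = (b + 3)*(b^2 - 16) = (b + 3)*(b + 4)*(b - 4)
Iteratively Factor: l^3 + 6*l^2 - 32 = (l + 4)*(l^2 + 2*l - 8) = (l - 2)*(l + 4)*(l + 4)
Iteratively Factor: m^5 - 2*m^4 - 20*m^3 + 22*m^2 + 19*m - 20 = (m + 4)*(m^4 - 6*m^3 + 4*m^2 + 6*m - 5) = (m + 1)*(m + 4)*(m^3 - 7*m^2 + 11*m - 5) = (m - 1)*(m + 1)*(m + 4)*(m^2 - 6*m + 5) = (m - 5)*(m - 1)*(m + 1)*(m + 4)*(m - 1)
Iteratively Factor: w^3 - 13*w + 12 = (w - 1)*(w^2 + w - 12) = (w - 3)*(w - 1)*(w + 4)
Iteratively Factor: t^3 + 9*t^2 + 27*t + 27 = (t + 3)*(t^2 + 6*t + 9) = (t + 3)^2*(t + 3)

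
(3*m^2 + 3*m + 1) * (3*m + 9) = 9*m^3 + 36*m^2 + 30*m + 9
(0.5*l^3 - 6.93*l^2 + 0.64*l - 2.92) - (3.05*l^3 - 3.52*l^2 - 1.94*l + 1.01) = -2.55*l^3 - 3.41*l^2 + 2.58*l - 3.93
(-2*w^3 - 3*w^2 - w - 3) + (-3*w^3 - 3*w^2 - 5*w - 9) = -5*w^3 - 6*w^2 - 6*w - 12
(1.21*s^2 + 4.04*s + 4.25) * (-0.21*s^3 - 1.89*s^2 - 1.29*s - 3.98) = -0.2541*s^5 - 3.1353*s^4 - 10.089*s^3 - 18.0599*s^2 - 21.5617*s - 16.915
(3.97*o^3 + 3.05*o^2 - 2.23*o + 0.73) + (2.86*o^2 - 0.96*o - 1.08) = 3.97*o^3 + 5.91*o^2 - 3.19*o - 0.35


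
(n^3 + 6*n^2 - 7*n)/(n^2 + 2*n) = (n^2 + 6*n - 7)/(n + 2)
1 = 1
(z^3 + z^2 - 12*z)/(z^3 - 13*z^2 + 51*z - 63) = z*(z + 4)/(z^2 - 10*z + 21)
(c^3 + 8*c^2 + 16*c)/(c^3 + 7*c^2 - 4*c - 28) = c*(c^2 + 8*c + 16)/(c^3 + 7*c^2 - 4*c - 28)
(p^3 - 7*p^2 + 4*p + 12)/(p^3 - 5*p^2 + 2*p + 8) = (p - 6)/(p - 4)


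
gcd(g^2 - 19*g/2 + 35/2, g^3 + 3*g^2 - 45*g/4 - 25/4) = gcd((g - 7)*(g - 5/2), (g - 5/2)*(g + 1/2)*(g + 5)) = g - 5/2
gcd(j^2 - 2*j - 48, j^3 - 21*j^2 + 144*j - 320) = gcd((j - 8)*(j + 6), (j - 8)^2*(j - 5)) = j - 8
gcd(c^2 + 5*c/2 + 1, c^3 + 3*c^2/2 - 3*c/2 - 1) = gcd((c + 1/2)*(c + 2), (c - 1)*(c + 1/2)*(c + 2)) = c^2 + 5*c/2 + 1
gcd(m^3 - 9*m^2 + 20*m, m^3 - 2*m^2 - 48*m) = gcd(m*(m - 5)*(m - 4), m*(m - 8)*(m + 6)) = m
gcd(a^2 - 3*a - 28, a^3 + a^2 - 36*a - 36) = 1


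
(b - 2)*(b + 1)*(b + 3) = b^3 + 2*b^2 - 5*b - 6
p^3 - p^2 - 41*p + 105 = (p - 5)*(p - 3)*(p + 7)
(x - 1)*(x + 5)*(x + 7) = x^3 + 11*x^2 + 23*x - 35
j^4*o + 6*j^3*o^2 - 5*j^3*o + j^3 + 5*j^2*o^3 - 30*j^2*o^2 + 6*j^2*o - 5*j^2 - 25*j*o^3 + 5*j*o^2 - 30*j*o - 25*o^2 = (j - 5)*(j + o)*(j + 5*o)*(j*o + 1)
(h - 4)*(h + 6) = h^2 + 2*h - 24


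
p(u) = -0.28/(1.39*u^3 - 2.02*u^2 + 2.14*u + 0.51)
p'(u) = -0.28*(-4.17*u^2 + 4.04*u - 2.14)/(1.39*u^3 - 2.02*u^2 + 2.14*u + 0.51)^2 = (1.1676*u^2 - 1.1312*u + 0.5992)/(1.39*u^3 - 2.02*u^2 + 2.14*u + 0.51)^2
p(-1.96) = 0.01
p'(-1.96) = 0.02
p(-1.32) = 0.03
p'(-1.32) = 0.05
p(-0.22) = 3.82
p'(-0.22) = 168.04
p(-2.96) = 0.00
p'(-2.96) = 0.00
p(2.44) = -0.02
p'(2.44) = 0.02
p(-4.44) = 0.00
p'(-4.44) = 0.00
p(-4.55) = 0.00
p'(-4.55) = 0.00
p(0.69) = -0.19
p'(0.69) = 0.17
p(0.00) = -0.55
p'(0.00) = 2.30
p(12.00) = -0.00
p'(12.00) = 0.00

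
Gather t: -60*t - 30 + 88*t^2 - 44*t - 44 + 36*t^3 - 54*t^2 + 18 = 36*t^3 + 34*t^2 - 104*t - 56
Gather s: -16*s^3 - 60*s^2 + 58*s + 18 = -16*s^3 - 60*s^2 + 58*s + 18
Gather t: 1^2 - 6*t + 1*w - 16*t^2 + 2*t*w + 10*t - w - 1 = -16*t^2 + t*(2*w + 4)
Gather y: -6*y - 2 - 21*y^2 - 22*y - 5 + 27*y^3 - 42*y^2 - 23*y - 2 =27*y^3 - 63*y^2 - 51*y - 9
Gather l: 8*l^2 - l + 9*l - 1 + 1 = 8*l^2 + 8*l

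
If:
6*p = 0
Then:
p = 0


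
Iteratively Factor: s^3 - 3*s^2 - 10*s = (s + 2)*(s^2 - 5*s) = (s - 5)*(s + 2)*(s)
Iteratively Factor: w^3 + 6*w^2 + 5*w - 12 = (w + 4)*(w^2 + 2*w - 3) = (w + 3)*(w + 4)*(w - 1)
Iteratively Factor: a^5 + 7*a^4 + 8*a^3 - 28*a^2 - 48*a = (a + 3)*(a^4 + 4*a^3 - 4*a^2 - 16*a) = (a + 2)*(a + 3)*(a^3 + 2*a^2 - 8*a) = a*(a + 2)*(a + 3)*(a^2 + 2*a - 8) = a*(a - 2)*(a + 2)*(a + 3)*(a + 4)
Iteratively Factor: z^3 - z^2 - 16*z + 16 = (z - 4)*(z^2 + 3*z - 4) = (z - 4)*(z - 1)*(z + 4)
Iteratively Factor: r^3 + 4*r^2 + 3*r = (r)*(r^2 + 4*r + 3) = r*(r + 3)*(r + 1)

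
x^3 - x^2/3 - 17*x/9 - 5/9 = (x - 5/3)*(x + 1/3)*(x + 1)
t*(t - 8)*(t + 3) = t^3 - 5*t^2 - 24*t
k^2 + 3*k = k*(k + 3)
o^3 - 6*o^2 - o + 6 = (o - 6)*(o - 1)*(o + 1)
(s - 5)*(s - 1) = s^2 - 6*s + 5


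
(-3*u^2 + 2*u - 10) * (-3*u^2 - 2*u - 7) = 9*u^4 + 47*u^2 + 6*u + 70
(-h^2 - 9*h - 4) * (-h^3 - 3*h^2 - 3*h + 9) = h^5 + 12*h^4 + 34*h^3 + 30*h^2 - 69*h - 36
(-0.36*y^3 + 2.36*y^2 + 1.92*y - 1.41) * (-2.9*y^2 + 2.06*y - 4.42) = 1.044*y^5 - 7.5856*y^4 + 0.8848*y^3 - 2.387*y^2 - 11.391*y + 6.2322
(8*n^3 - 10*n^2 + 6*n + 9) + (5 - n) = 8*n^3 - 10*n^2 + 5*n + 14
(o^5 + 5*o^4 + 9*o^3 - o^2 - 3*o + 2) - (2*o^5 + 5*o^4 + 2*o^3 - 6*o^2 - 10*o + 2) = -o^5 + 7*o^3 + 5*o^2 + 7*o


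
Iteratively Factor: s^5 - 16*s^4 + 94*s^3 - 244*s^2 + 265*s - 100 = (s - 1)*(s^4 - 15*s^3 + 79*s^2 - 165*s + 100) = (s - 5)*(s - 1)*(s^3 - 10*s^2 + 29*s - 20) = (s - 5)^2*(s - 1)*(s^2 - 5*s + 4) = (s - 5)^2*(s - 1)^2*(s - 4)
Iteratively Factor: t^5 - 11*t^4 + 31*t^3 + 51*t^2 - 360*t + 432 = (t - 4)*(t^4 - 7*t^3 + 3*t^2 + 63*t - 108) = (t - 4)*(t - 3)*(t^3 - 4*t^2 - 9*t + 36) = (t - 4)*(t - 3)*(t + 3)*(t^2 - 7*t + 12) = (t - 4)^2*(t - 3)*(t + 3)*(t - 3)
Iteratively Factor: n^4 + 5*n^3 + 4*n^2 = (n)*(n^3 + 5*n^2 + 4*n) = n^2*(n^2 + 5*n + 4) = n^2*(n + 4)*(n + 1)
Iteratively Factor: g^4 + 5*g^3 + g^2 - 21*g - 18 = (g + 1)*(g^3 + 4*g^2 - 3*g - 18) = (g - 2)*(g + 1)*(g^2 + 6*g + 9) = (g - 2)*(g + 1)*(g + 3)*(g + 3)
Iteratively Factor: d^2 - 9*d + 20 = (d - 4)*(d - 5)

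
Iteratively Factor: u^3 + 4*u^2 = (u)*(u^2 + 4*u) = u^2*(u + 4)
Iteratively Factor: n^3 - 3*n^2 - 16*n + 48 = (n - 4)*(n^2 + n - 12) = (n - 4)*(n + 4)*(n - 3)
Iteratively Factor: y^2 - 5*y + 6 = (y - 3)*(y - 2)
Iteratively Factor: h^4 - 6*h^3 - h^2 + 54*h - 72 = (h - 3)*(h^3 - 3*h^2 - 10*h + 24) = (h - 4)*(h - 3)*(h^2 + h - 6) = (h - 4)*(h - 3)*(h - 2)*(h + 3)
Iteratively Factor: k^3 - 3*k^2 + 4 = (k - 2)*(k^2 - k - 2) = (k - 2)^2*(k + 1)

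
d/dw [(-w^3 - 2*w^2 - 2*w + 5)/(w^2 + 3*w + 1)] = (-w^4 - 6*w^3 - 7*w^2 - 14*w - 17)/(w^4 + 6*w^3 + 11*w^2 + 6*w + 1)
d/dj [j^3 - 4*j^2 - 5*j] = 3*j^2 - 8*j - 5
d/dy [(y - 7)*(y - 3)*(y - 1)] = 3*y^2 - 22*y + 31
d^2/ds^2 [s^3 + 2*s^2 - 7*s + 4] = 6*s + 4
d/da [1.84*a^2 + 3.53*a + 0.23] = 3.68*a + 3.53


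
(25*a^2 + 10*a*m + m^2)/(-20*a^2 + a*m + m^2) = (-5*a - m)/(4*a - m)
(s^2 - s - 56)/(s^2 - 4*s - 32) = (s + 7)/(s + 4)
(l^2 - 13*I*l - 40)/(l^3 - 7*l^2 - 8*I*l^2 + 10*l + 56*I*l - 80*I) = (l - 5*I)/(l^2 - 7*l + 10)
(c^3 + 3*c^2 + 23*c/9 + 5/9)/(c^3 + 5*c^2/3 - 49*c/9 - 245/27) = 3*(3*c^2 + 4*c + 1)/(9*c^2 - 49)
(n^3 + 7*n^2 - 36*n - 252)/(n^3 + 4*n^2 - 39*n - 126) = (n + 6)/(n + 3)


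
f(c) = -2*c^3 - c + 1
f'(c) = -6*c^2 - 1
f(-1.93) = 17.31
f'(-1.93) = -23.35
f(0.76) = -0.64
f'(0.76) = -4.47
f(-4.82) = 229.78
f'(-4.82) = -140.39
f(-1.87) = 15.95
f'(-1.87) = -21.98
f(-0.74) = 2.55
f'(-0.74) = -4.29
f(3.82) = -114.31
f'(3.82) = -88.55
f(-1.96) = 18.02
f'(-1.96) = -24.05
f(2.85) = -48.15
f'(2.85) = -49.74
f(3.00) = -56.00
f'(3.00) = -55.00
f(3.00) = -56.00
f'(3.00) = -55.00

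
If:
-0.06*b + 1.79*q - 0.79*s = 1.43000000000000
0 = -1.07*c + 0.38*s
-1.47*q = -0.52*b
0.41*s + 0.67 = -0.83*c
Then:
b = 1.18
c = -0.34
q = 0.42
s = -0.95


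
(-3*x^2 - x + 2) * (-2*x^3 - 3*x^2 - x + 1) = 6*x^5 + 11*x^4 + 2*x^3 - 8*x^2 - 3*x + 2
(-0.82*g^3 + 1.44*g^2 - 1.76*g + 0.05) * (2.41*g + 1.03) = -1.9762*g^4 + 2.6258*g^3 - 2.7584*g^2 - 1.6923*g + 0.0515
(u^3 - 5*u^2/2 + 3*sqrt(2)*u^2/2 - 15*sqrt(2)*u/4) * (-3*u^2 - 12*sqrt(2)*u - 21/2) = -3*u^5 - 33*sqrt(2)*u^4/2 + 15*u^4/2 - 93*u^3/2 + 165*sqrt(2)*u^3/4 - 63*sqrt(2)*u^2/4 + 465*u^2/4 + 315*sqrt(2)*u/8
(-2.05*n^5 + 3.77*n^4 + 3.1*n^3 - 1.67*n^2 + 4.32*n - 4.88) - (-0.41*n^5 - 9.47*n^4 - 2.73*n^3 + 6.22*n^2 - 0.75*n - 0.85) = -1.64*n^5 + 13.24*n^4 + 5.83*n^3 - 7.89*n^2 + 5.07*n - 4.03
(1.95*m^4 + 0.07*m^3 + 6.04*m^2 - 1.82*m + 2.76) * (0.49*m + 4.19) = 0.9555*m^5 + 8.2048*m^4 + 3.2529*m^3 + 24.4158*m^2 - 6.2734*m + 11.5644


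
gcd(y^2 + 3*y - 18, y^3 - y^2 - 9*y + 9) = y - 3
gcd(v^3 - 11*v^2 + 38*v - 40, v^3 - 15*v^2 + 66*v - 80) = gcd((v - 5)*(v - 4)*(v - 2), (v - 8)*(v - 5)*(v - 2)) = v^2 - 7*v + 10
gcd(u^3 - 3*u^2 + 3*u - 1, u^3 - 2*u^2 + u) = u^2 - 2*u + 1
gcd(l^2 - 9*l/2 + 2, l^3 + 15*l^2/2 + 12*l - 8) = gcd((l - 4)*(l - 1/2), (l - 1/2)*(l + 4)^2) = l - 1/2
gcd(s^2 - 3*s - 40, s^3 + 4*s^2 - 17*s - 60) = s + 5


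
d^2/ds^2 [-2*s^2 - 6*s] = -4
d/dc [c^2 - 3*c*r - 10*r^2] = 2*c - 3*r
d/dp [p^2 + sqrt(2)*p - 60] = 2*p + sqrt(2)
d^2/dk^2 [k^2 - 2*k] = 2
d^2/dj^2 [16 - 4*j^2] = -8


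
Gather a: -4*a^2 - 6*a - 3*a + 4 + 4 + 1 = -4*a^2 - 9*a + 9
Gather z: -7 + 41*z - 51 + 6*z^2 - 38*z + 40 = 6*z^2 + 3*z - 18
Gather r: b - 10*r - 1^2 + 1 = b - 10*r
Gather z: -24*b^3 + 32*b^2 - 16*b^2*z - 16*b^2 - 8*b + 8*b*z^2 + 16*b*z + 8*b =-24*b^3 + 16*b^2 + 8*b*z^2 + z*(-16*b^2 + 16*b)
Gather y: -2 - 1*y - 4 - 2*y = -3*y - 6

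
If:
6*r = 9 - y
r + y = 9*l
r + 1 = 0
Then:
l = 14/9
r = -1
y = 15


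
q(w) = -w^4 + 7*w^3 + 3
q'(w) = -4*w^3 + 21*w^2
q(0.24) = 3.09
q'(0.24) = 1.15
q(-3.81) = -594.86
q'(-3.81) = 526.06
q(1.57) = 24.01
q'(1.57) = 36.28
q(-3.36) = -389.99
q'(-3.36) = 388.81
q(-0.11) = 2.99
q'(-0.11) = 0.26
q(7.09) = -29.08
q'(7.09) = -369.97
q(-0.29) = 2.82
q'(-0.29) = 1.86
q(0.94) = 8.03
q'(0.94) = 15.23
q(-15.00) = -74247.00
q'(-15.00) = 18225.00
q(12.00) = -8637.00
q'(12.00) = -3888.00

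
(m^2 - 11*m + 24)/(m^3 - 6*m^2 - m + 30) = (m - 8)/(m^2 - 3*m - 10)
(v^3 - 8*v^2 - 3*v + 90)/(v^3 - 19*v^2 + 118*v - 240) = (v + 3)/(v - 8)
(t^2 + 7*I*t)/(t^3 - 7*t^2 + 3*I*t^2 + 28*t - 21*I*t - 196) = t/(t^2 - t*(7 + 4*I) + 28*I)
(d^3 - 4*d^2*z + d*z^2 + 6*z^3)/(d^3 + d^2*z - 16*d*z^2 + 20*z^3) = (-d^2 + 2*d*z + 3*z^2)/(-d^2 - 3*d*z + 10*z^2)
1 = 1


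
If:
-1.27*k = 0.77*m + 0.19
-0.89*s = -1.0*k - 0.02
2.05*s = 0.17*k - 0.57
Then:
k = -0.29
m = 0.23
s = -0.30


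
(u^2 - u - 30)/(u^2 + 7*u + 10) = (u - 6)/(u + 2)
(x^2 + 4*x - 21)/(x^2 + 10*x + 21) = (x - 3)/(x + 3)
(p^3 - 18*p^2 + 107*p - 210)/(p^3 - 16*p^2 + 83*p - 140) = (p - 6)/(p - 4)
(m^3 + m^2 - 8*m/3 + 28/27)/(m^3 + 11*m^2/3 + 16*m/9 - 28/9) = (m - 2/3)/(m + 2)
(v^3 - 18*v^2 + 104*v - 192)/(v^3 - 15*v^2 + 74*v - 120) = (v - 8)/(v - 5)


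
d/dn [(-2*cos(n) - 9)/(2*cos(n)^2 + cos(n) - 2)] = (4*sin(n)^2 - 36*cos(n) - 17)*sin(n)/(cos(n) + cos(2*n) - 1)^2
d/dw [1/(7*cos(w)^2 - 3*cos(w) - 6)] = (14*cos(w) - 3)*sin(w)/(-7*cos(w)^2 + 3*cos(w) + 6)^2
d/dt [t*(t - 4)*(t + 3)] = 3*t^2 - 2*t - 12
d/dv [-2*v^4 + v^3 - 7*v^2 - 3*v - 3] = -8*v^3 + 3*v^2 - 14*v - 3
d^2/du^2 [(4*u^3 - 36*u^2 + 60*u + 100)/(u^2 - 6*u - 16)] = 8*(13*u^3 - 69*u^2 + 1038*u - 2444)/(u^6 - 18*u^5 + 60*u^4 + 360*u^3 - 960*u^2 - 4608*u - 4096)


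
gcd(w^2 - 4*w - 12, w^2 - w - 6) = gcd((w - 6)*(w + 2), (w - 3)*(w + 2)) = w + 2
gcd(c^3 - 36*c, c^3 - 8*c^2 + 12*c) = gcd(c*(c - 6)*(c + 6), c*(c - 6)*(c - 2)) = c^2 - 6*c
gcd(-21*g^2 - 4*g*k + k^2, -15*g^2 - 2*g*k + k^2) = 3*g + k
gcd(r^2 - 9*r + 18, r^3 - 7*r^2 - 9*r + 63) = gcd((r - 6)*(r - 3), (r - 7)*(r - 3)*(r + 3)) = r - 3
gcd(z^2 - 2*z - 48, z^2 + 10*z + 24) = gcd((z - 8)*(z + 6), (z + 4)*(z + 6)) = z + 6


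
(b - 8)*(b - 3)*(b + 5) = b^3 - 6*b^2 - 31*b + 120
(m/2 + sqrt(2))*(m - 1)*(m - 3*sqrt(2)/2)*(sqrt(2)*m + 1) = sqrt(2)*m^4/2 - sqrt(2)*m^3/2 + m^3 - 11*sqrt(2)*m^2/4 - m^2 - 3*m + 11*sqrt(2)*m/4 + 3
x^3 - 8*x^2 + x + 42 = (x - 7)*(x - 3)*(x + 2)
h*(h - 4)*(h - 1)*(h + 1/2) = h^4 - 9*h^3/2 + 3*h^2/2 + 2*h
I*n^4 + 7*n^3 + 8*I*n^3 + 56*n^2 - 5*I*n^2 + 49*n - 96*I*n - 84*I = (n + 7)*(n - 4*I)*(n - 3*I)*(I*n + I)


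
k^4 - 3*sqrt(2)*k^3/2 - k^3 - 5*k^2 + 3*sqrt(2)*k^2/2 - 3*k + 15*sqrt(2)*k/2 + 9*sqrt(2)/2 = (k - 3)*(k + 1)^2*(k - 3*sqrt(2)/2)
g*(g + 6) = g^2 + 6*g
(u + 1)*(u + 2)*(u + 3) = u^3 + 6*u^2 + 11*u + 6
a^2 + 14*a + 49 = (a + 7)^2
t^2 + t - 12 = (t - 3)*(t + 4)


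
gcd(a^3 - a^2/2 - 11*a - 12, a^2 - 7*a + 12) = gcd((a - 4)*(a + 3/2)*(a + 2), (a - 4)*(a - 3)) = a - 4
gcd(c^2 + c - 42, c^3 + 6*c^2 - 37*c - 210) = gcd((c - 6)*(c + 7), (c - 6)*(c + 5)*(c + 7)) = c^2 + c - 42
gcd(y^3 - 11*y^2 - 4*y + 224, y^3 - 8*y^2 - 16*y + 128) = y^2 - 4*y - 32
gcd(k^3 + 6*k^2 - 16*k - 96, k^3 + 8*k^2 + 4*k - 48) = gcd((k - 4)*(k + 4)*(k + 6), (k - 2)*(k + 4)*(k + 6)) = k^2 + 10*k + 24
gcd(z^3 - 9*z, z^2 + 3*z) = z^2 + 3*z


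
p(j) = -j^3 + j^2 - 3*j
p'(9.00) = -228.00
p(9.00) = -675.00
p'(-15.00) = -708.00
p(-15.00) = 3645.00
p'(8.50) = -202.75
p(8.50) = -567.38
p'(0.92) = -3.70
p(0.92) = -2.69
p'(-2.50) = -26.75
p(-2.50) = 29.38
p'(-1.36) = -11.27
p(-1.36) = 8.45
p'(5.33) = -77.57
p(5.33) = -139.00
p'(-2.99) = -35.80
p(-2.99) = 44.64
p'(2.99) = -23.84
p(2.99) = -26.76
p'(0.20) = -2.72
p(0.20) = -0.57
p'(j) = -3*j^2 + 2*j - 3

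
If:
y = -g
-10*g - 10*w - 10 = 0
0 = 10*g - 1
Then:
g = 1/10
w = -11/10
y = -1/10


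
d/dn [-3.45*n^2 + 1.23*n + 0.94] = 1.23 - 6.9*n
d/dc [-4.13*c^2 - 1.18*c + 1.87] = -8.26*c - 1.18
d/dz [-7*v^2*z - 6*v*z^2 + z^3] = -7*v^2 - 12*v*z + 3*z^2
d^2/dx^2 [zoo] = 0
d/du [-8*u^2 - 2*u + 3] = -16*u - 2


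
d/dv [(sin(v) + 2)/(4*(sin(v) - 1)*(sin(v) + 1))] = (-4*sin(v) + cos(v)^2 - 2)/(4*cos(v)^3)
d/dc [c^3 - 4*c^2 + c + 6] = 3*c^2 - 8*c + 1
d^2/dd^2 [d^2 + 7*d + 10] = 2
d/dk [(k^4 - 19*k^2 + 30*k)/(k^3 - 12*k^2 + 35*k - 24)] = (k^4 - 18*k^3 + 7*k^2 + 48*k - 80)/(k^4 - 18*k^3 + 97*k^2 - 144*k + 64)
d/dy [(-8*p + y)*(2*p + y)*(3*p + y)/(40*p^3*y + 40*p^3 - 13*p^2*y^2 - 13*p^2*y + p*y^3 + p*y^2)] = (30*p^3 - 12*p^2*y - 31*p^2 - 10*p*y^2 - 10*p*y + y^2)/(p*(25*p^2*y^2 + 50*p^2*y + 25*p^2 - 10*p*y^3 - 20*p*y^2 - 10*p*y + y^4 + 2*y^3 + y^2))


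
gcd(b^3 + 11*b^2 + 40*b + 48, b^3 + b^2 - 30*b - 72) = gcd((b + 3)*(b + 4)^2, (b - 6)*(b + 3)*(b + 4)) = b^2 + 7*b + 12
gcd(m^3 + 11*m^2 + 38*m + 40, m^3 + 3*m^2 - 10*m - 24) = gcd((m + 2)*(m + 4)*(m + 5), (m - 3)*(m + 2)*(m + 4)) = m^2 + 6*m + 8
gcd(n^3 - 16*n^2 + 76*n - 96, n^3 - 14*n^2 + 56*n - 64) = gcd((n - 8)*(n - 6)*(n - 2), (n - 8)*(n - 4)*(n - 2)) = n^2 - 10*n + 16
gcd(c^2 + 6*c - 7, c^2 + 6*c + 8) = 1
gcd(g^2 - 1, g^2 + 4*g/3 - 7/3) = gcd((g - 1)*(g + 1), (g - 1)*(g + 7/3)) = g - 1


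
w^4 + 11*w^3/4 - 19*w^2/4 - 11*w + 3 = (w - 2)*(w - 1/4)*(w + 2)*(w + 3)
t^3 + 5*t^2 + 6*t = t*(t + 2)*(t + 3)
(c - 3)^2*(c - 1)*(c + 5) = c^4 - 2*c^3 - 20*c^2 + 66*c - 45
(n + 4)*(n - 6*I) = n^2 + 4*n - 6*I*n - 24*I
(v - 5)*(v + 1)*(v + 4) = v^3 - 21*v - 20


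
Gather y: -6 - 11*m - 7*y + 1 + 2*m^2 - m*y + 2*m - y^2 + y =2*m^2 - 9*m - y^2 + y*(-m - 6) - 5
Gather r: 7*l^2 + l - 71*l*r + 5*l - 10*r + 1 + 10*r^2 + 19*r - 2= 7*l^2 + 6*l + 10*r^2 + r*(9 - 71*l) - 1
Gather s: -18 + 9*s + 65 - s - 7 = 8*s + 40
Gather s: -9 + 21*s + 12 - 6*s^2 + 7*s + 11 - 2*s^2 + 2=-8*s^2 + 28*s + 16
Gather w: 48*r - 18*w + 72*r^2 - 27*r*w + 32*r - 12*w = 72*r^2 + 80*r + w*(-27*r - 30)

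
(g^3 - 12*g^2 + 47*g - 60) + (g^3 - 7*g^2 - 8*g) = 2*g^3 - 19*g^2 + 39*g - 60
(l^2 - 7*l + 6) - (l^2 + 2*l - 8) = 14 - 9*l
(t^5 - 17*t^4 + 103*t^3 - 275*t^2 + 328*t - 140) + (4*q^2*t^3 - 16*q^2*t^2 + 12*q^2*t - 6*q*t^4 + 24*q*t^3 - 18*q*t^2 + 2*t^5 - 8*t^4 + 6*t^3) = 4*q^2*t^3 - 16*q^2*t^2 + 12*q^2*t - 6*q*t^4 + 24*q*t^3 - 18*q*t^2 + 3*t^5 - 25*t^4 + 109*t^3 - 275*t^2 + 328*t - 140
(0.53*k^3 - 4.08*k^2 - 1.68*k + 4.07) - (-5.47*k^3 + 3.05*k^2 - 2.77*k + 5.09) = 6.0*k^3 - 7.13*k^2 + 1.09*k - 1.02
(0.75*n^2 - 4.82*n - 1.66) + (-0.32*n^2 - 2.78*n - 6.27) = 0.43*n^2 - 7.6*n - 7.93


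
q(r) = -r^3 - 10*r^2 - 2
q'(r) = -3*r^2 - 20*r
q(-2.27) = -41.83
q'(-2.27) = 29.94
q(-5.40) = -136.14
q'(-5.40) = 20.52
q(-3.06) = -66.98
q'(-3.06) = 33.11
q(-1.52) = -21.59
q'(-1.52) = 23.47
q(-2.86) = -60.40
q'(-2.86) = 32.66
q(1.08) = -14.92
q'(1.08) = -25.10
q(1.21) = -18.41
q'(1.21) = -28.59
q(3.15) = -132.48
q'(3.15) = -92.77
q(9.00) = -1541.00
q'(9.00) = -423.00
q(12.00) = -3170.00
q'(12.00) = -672.00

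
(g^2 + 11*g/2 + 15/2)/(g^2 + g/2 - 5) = (g + 3)/(g - 2)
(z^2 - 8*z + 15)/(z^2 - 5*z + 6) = (z - 5)/(z - 2)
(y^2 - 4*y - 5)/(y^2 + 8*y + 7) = (y - 5)/(y + 7)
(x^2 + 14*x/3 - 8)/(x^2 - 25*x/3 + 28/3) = (x + 6)/(x - 7)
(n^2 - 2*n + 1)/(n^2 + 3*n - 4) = (n - 1)/(n + 4)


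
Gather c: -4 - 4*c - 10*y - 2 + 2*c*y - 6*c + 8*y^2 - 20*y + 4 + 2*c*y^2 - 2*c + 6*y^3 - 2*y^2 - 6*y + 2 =c*(2*y^2 + 2*y - 12) + 6*y^3 + 6*y^2 - 36*y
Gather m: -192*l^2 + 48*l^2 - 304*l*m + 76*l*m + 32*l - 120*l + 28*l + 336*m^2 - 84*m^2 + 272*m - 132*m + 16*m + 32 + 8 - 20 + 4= -144*l^2 - 60*l + 252*m^2 + m*(156 - 228*l) + 24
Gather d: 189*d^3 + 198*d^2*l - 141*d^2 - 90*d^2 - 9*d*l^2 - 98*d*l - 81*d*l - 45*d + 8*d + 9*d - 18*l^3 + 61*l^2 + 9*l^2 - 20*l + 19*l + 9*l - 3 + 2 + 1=189*d^3 + d^2*(198*l - 231) + d*(-9*l^2 - 179*l - 28) - 18*l^3 + 70*l^2 + 8*l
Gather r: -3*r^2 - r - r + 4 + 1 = -3*r^2 - 2*r + 5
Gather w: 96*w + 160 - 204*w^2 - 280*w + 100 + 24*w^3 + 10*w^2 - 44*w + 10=24*w^3 - 194*w^2 - 228*w + 270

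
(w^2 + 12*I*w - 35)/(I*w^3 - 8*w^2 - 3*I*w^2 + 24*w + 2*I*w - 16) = (-I*w^2 + 12*w + 35*I)/(w^3 + w^2*(-3 + 8*I) + w*(2 - 24*I) + 16*I)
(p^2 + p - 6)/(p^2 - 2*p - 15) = (p - 2)/(p - 5)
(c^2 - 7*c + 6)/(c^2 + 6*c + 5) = (c^2 - 7*c + 6)/(c^2 + 6*c + 5)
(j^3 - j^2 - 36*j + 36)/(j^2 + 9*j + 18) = (j^2 - 7*j + 6)/(j + 3)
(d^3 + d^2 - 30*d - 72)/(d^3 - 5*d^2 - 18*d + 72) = (d + 3)/(d - 3)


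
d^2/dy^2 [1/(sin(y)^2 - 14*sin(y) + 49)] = 2*(-7*sin(y) + cos(2*y) + 2)/(sin(y) - 7)^4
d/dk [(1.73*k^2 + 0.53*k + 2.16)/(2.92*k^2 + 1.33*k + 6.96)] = (0.753299999999999*k^2 + 11.4672*k + 0.816)/(8.5264*k^4 + 7.7672*k^3 + 42.4153*k^2 + 18.5136*k + 48.4416)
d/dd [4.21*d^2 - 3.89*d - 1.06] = 8.42*d - 3.89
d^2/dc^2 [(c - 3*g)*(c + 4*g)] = 2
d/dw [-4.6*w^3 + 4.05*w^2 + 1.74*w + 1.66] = -13.8*w^2 + 8.1*w + 1.74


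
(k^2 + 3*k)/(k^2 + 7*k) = (k + 3)/(k + 7)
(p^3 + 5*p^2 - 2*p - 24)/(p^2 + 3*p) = p + 2 - 8/p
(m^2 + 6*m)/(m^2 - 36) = m/(m - 6)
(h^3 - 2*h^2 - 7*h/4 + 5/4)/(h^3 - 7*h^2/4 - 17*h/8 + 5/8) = 2*(2*h - 1)/(4*h - 1)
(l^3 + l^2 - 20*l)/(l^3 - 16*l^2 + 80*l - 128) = l*(l + 5)/(l^2 - 12*l + 32)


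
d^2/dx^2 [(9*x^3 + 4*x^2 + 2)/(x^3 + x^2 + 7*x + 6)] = 2*(-5*x^6 - 189*x^5 - 396*x^4 + 207*x^3 + 1110*x^2 + 978*x + 230)/(x^9 + 3*x^8 + 24*x^7 + 61*x^6 + 204*x^5 + 417*x^4 + 703*x^3 + 990*x^2 + 756*x + 216)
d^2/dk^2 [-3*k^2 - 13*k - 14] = -6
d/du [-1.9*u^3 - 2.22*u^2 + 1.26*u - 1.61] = -5.7*u^2 - 4.44*u + 1.26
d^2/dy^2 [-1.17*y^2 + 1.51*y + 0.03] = -2.34000000000000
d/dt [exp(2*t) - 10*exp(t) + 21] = 2*(exp(t) - 5)*exp(t)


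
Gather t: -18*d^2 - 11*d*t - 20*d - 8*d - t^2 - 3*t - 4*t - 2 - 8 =-18*d^2 - 28*d - t^2 + t*(-11*d - 7) - 10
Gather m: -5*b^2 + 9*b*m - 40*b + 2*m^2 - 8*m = -5*b^2 - 40*b + 2*m^2 + m*(9*b - 8)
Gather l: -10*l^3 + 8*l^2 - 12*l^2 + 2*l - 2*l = -10*l^3 - 4*l^2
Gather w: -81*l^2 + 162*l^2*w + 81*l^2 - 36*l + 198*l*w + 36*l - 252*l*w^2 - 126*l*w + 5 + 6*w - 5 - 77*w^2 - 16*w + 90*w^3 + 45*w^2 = 90*w^3 + w^2*(-252*l - 32) + w*(162*l^2 + 72*l - 10)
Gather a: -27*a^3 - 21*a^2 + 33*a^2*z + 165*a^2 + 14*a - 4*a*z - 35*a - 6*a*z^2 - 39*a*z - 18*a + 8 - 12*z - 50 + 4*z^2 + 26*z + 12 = -27*a^3 + a^2*(33*z + 144) + a*(-6*z^2 - 43*z - 39) + 4*z^2 + 14*z - 30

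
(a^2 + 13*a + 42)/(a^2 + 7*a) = (a + 6)/a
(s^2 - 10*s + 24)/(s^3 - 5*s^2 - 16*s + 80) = (s - 6)/(s^2 - s - 20)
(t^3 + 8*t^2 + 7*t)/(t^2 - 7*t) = (t^2 + 8*t + 7)/(t - 7)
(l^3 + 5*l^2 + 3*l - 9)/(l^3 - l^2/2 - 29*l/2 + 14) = 2*(l^2 + 6*l + 9)/(2*l^2 + l - 28)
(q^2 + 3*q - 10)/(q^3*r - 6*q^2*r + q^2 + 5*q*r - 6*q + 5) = (q^2 + 3*q - 10)/(q^3*r - 6*q^2*r + q^2 + 5*q*r - 6*q + 5)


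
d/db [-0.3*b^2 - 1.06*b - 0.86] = -0.6*b - 1.06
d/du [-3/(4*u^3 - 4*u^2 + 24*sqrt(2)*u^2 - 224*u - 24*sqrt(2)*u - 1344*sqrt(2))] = 3*(3*u^2 - 2*u + 12*sqrt(2)*u - 56 - 6*sqrt(2))/(4*(-u^3 - 6*sqrt(2)*u^2 + u^2 + 6*sqrt(2)*u + 56*u + 336*sqrt(2))^2)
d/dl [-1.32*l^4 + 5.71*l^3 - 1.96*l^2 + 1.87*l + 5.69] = -5.28*l^3 + 17.13*l^2 - 3.92*l + 1.87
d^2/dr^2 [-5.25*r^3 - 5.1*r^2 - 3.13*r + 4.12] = -31.5*r - 10.2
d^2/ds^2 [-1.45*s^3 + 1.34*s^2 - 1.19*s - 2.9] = 2.68 - 8.7*s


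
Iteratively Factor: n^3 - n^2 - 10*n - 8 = (n - 4)*(n^2 + 3*n + 2) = (n - 4)*(n + 1)*(n + 2)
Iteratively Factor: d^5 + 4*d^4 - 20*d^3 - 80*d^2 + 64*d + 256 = (d - 4)*(d^4 + 8*d^3 + 12*d^2 - 32*d - 64) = (d - 4)*(d + 4)*(d^3 + 4*d^2 - 4*d - 16) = (d - 4)*(d - 2)*(d + 4)*(d^2 + 6*d + 8) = (d - 4)*(d - 2)*(d + 4)^2*(d + 2)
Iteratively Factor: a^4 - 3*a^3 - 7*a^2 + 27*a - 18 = (a - 3)*(a^3 - 7*a + 6) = (a - 3)*(a - 1)*(a^2 + a - 6) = (a - 3)*(a - 2)*(a - 1)*(a + 3)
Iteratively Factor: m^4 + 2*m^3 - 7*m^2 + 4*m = (m + 4)*(m^3 - 2*m^2 + m) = (m - 1)*(m + 4)*(m^2 - m) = (m - 1)^2*(m + 4)*(m)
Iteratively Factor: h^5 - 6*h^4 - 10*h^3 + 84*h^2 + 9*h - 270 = (h - 5)*(h^4 - h^3 - 15*h^2 + 9*h + 54) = (h - 5)*(h + 3)*(h^3 - 4*h^2 - 3*h + 18) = (h - 5)*(h - 3)*(h + 3)*(h^2 - h - 6) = (h - 5)*(h - 3)^2*(h + 3)*(h + 2)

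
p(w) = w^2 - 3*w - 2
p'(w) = 2*w - 3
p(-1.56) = 5.11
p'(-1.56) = -6.12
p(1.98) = -4.02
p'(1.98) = 0.96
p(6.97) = 25.67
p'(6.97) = 10.94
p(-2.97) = 15.73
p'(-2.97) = -8.94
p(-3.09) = 16.82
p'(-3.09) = -9.18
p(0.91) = -3.90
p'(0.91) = -1.18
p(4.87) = 7.11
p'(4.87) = 6.74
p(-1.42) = 4.28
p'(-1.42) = -5.84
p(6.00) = 16.00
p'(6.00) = 9.00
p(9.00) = 52.00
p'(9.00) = 15.00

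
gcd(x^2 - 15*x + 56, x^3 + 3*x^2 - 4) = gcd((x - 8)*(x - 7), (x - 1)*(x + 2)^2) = 1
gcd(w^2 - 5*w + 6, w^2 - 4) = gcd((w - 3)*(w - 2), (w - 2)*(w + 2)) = w - 2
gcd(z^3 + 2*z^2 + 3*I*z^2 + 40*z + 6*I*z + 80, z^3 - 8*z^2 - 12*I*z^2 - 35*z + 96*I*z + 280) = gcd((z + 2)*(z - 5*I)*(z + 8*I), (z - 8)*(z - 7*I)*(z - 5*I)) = z - 5*I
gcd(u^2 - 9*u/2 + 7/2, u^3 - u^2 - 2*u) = 1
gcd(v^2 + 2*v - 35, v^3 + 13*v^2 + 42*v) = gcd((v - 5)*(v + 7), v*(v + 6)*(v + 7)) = v + 7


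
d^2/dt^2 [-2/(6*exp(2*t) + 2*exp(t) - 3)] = 4*(-4*(6*exp(t) + 1)^2*exp(t) + (12*exp(t) + 1)*(6*exp(2*t) + 2*exp(t) - 3))*exp(t)/(6*exp(2*t) + 2*exp(t) - 3)^3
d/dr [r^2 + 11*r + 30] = 2*r + 11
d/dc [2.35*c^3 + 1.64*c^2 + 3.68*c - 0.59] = 7.05*c^2 + 3.28*c + 3.68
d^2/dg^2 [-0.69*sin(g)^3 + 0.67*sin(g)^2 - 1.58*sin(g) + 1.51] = 2.0975*sin(g) - 1.5525*sin(3*g) + 1.34*cos(2*g)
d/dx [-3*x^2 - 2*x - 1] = -6*x - 2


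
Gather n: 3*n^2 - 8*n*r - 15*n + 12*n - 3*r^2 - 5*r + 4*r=3*n^2 + n*(-8*r - 3) - 3*r^2 - r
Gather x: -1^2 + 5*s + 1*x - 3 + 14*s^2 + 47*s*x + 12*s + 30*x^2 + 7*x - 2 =14*s^2 + 17*s + 30*x^2 + x*(47*s + 8) - 6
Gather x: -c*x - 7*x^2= -c*x - 7*x^2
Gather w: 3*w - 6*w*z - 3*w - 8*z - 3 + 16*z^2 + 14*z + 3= -6*w*z + 16*z^2 + 6*z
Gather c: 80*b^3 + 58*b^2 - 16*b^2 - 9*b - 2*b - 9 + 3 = 80*b^3 + 42*b^2 - 11*b - 6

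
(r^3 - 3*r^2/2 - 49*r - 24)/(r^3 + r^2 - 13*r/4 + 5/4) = 2*(2*r^3 - 3*r^2 - 98*r - 48)/(4*r^3 + 4*r^2 - 13*r + 5)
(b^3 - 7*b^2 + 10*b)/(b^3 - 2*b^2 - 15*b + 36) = b*(b^2 - 7*b + 10)/(b^3 - 2*b^2 - 15*b + 36)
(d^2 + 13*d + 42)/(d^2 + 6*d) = (d + 7)/d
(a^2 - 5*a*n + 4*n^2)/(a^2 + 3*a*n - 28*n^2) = (a - n)/(a + 7*n)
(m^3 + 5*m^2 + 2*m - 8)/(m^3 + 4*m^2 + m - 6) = (m + 4)/(m + 3)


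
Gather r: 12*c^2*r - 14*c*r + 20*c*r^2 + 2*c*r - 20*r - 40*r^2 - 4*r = r^2*(20*c - 40) + r*(12*c^2 - 12*c - 24)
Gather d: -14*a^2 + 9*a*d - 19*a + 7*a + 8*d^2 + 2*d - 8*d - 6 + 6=-14*a^2 - 12*a + 8*d^2 + d*(9*a - 6)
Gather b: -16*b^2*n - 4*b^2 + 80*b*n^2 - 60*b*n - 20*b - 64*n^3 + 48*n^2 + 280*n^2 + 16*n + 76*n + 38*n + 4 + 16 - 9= b^2*(-16*n - 4) + b*(80*n^2 - 60*n - 20) - 64*n^3 + 328*n^2 + 130*n + 11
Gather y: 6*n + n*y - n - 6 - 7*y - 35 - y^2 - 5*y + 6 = 5*n - y^2 + y*(n - 12) - 35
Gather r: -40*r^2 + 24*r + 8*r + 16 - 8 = -40*r^2 + 32*r + 8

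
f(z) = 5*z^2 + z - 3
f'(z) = 10*z + 1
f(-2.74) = 31.80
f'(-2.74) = -26.40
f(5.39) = 147.65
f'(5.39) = 54.90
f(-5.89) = 164.57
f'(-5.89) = -57.90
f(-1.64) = 8.81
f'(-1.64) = -15.40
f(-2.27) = 20.49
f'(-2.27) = -21.70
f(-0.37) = -2.69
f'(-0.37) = -2.70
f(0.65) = -0.24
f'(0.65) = 7.50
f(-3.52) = 55.43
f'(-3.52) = -34.20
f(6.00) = 183.00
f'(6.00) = 61.00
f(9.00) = 411.00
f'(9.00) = 91.00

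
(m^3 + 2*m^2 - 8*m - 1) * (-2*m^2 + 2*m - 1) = -2*m^5 - 2*m^4 + 19*m^3 - 16*m^2 + 6*m + 1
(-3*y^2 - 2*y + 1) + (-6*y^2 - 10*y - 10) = -9*y^2 - 12*y - 9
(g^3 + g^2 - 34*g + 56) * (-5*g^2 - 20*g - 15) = -5*g^5 - 25*g^4 + 135*g^3 + 385*g^2 - 610*g - 840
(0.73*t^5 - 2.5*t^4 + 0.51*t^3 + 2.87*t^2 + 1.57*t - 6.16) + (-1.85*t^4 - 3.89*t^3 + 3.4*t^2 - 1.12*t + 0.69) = 0.73*t^5 - 4.35*t^4 - 3.38*t^3 + 6.27*t^2 + 0.45*t - 5.47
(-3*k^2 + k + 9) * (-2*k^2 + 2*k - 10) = 6*k^4 - 8*k^3 + 14*k^2 + 8*k - 90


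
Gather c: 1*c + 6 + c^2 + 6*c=c^2 + 7*c + 6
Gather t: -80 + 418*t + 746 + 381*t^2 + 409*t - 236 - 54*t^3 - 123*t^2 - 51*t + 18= -54*t^3 + 258*t^2 + 776*t + 448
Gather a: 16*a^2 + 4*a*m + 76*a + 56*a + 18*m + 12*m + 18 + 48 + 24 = 16*a^2 + a*(4*m + 132) + 30*m + 90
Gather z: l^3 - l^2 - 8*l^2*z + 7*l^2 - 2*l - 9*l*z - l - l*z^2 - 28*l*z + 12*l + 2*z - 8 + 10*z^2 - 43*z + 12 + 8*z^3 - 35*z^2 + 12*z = l^3 + 6*l^2 + 9*l + 8*z^3 + z^2*(-l - 25) + z*(-8*l^2 - 37*l - 29) + 4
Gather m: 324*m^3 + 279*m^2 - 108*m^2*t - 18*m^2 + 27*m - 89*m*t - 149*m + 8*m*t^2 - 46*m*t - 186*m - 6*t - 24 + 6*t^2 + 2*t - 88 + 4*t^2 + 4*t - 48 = 324*m^3 + m^2*(261 - 108*t) + m*(8*t^2 - 135*t - 308) + 10*t^2 - 160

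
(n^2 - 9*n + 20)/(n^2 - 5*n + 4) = (n - 5)/(n - 1)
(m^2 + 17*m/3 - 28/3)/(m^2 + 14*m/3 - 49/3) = (3*m - 4)/(3*m - 7)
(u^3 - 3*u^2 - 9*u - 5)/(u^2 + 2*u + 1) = u - 5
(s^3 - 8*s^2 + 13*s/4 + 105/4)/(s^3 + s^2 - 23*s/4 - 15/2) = (s - 7)/(s + 2)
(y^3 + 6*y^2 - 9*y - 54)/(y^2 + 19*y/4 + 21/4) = 4*(y^2 + 3*y - 18)/(4*y + 7)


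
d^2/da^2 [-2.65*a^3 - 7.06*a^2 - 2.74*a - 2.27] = -15.9*a - 14.12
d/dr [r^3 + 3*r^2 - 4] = 3*r*(r + 2)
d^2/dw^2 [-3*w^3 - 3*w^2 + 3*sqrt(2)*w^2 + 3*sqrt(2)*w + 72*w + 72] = -18*w - 6 + 6*sqrt(2)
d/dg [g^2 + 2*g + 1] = 2*g + 2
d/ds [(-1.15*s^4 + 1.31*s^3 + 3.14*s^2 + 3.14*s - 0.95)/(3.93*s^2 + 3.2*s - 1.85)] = (-9.039*s^5 - 5.8917*s^4 + 16.894*s^3 - 9.56270000000001*s^2 - 4.151*s - 2.769)/(15.4449*s^4 + 25.152*s^3 - 4.301*s^2 - 11.84*s + 3.4225)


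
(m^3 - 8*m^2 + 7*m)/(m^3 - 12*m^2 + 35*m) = (m - 1)/(m - 5)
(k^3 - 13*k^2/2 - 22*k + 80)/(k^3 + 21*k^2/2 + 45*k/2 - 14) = (2*k^2 - 21*k + 40)/(2*k^2 + 13*k - 7)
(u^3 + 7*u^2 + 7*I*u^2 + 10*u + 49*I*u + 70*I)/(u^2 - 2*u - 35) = (u^2 + u*(2 + 7*I) + 14*I)/(u - 7)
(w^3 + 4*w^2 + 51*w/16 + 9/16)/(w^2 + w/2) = (16*w^3 + 64*w^2 + 51*w + 9)/(8*w*(2*w + 1))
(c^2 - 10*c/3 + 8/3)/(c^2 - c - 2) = (c - 4/3)/(c + 1)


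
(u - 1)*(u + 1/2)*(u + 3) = u^3 + 5*u^2/2 - 2*u - 3/2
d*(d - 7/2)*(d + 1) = d^3 - 5*d^2/2 - 7*d/2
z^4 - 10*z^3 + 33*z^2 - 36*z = z*(z - 4)*(z - 3)^2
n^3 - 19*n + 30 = (n - 3)*(n - 2)*(n + 5)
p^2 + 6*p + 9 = (p + 3)^2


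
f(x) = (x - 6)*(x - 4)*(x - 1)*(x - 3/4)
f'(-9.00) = -6581.25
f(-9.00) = 19012.50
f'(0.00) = -49.50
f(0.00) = 18.00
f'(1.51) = 11.49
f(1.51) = 4.33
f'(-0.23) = -70.85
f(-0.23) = 31.77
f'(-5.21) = -2012.26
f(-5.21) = 3821.23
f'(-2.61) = -581.29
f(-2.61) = 690.32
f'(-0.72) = -130.11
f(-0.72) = 80.20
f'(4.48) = -18.76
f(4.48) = -9.47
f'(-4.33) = -1401.01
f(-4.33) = 2329.89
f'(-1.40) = -247.87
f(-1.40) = 206.19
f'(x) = (x - 6)*(x - 4)*(x - 1) + (x - 6)*(x - 4)*(x - 3/4) + (x - 6)*(x - 1)*(x - 3/4) + (x - 4)*(x - 1)*(x - 3/4)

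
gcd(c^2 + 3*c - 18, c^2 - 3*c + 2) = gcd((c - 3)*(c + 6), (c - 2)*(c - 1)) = 1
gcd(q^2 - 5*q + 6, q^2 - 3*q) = q - 3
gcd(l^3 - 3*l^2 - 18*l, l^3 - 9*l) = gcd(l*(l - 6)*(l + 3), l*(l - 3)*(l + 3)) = l^2 + 3*l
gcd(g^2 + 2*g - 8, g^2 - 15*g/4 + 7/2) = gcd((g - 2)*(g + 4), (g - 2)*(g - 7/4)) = g - 2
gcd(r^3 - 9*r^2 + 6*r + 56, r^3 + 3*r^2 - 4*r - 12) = r + 2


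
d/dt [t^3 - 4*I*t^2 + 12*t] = 3*t^2 - 8*I*t + 12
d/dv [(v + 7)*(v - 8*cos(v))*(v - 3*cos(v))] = (v + 7)*(v - 8*cos(v))*(3*sin(v) + 1) + (v + 7)*(v - 3*cos(v))*(8*sin(v) + 1) + (v - 8*cos(v))*(v - 3*cos(v))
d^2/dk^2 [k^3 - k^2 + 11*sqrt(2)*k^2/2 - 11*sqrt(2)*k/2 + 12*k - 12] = 6*k - 2 + 11*sqrt(2)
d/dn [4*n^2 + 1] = 8*n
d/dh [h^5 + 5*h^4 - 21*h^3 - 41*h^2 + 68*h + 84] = 5*h^4 + 20*h^3 - 63*h^2 - 82*h + 68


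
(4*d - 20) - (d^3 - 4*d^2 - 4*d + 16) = -d^3 + 4*d^2 + 8*d - 36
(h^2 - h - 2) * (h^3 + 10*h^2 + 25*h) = h^5 + 9*h^4 + 13*h^3 - 45*h^2 - 50*h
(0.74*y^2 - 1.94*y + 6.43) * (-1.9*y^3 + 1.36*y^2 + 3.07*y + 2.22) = -1.406*y^5 + 4.6924*y^4 - 12.5836*y^3 + 4.4318*y^2 + 15.4333*y + 14.2746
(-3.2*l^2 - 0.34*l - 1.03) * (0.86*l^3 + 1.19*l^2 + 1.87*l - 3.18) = -2.752*l^5 - 4.1004*l^4 - 7.2744*l^3 + 8.3145*l^2 - 0.8449*l + 3.2754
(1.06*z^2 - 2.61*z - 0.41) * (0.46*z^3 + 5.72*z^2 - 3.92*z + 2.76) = 0.4876*z^5 + 4.8626*z^4 - 19.273*z^3 + 10.8116*z^2 - 5.5964*z - 1.1316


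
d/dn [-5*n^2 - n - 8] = -10*n - 1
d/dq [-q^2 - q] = -2*q - 1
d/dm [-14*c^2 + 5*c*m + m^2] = 5*c + 2*m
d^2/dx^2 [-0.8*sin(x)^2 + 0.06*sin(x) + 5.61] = -0.06*sin(x) - 1.6*cos(2*x)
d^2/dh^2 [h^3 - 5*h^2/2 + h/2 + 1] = 6*h - 5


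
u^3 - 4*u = u*(u - 2)*(u + 2)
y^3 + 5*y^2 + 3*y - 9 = (y - 1)*(y + 3)^2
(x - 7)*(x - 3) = x^2 - 10*x + 21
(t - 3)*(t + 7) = t^2 + 4*t - 21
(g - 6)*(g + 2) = g^2 - 4*g - 12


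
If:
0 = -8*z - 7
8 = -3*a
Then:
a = -8/3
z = -7/8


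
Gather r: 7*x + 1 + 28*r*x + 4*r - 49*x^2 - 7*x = r*(28*x + 4) - 49*x^2 + 1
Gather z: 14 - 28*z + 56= 70 - 28*z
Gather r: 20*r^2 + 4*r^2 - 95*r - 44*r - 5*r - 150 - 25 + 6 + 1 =24*r^2 - 144*r - 168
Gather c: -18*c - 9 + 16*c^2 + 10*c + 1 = 16*c^2 - 8*c - 8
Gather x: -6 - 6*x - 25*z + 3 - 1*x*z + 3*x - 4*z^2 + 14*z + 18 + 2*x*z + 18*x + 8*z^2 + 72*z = x*(z + 15) + 4*z^2 + 61*z + 15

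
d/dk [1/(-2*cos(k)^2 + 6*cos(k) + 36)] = (3 - 2*cos(k))*sin(k)/(2*(sin(k)^2 + 3*cos(k) + 17)^2)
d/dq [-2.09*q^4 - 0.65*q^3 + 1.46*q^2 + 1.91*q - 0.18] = -8.36*q^3 - 1.95*q^2 + 2.92*q + 1.91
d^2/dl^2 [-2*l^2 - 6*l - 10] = -4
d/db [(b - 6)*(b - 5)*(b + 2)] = 3*b^2 - 18*b + 8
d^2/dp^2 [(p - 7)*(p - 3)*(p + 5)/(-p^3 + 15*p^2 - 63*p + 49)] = 4*(-5*p^3 + 33*p^2 - 159*p + 347)/(p^6 - 24*p^5 + 213*p^4 - 848*p^3 + 1491*p^2 - 1176*p + 343)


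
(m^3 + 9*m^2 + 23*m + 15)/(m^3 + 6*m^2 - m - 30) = (m + 1)/(m - 2)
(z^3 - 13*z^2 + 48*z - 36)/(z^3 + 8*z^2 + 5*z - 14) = (z^2 - 12*z + 36)/(z^2 + 9*z + 14)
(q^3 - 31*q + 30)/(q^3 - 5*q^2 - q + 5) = (q + 6)/(q + 1)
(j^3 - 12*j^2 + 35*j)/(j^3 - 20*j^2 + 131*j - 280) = j/(j - 8)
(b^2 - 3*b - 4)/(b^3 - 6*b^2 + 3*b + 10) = (b - 4)/(b^2 - 7*b + 10)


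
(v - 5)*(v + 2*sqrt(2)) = v^2 - 5*v + 2*sqrt(2)*v - 10*sqrt(2)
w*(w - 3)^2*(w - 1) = w^4 - 7*w^3 + 15*w^2 - 9*w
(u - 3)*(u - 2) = u^2 - 5*u + 6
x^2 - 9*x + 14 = (x - 7)*(x - 2)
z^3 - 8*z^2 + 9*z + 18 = (z - 6)*(z - 3)*(z + 1)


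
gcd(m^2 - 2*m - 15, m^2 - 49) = 1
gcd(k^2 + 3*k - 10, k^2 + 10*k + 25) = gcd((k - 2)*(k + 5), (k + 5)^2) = k + 5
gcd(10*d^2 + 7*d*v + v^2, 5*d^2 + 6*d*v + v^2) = 5*d + v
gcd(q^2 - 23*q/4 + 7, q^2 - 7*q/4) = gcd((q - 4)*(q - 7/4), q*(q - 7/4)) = q - 7/4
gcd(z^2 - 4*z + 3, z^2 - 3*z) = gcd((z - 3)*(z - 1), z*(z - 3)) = z - 3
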